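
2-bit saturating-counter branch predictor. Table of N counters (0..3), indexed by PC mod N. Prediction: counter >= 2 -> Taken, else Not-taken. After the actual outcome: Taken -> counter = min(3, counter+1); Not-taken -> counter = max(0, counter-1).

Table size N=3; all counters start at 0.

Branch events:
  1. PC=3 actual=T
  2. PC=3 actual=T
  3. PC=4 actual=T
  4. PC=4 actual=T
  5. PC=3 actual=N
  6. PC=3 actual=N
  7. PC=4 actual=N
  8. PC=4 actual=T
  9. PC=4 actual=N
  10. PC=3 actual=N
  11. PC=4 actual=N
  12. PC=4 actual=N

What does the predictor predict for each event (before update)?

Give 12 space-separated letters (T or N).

Ev 1: PC=3 idx=0 pred=N actual=T -> ctr[0]=1
Ev 2: PC=3 idx=0 pred=N actual=T -> ctr[0]=2
Ev 3: PC=4 idx=1 pred=N actual=T -> ctr[1]=1
Ev 4: PC=4 idx=1 pred=N actual=T -> ctr[1]=2
Ev 5: PC=3 idx=0 pred=T actual=N -> ctr[0]=1
Ev 6: PC=3 idx=0 pred=N actual=N -> ctr[0]=0
Ev 7: PC=4 idx=1 pred=T actual=N -> ctr[1]=1
Ev 8: PC=4 idx=1 pred=N actual=T -> ctr[1]=2
Ev 9: PC=4 idx=1 pred=T actual=N -> ctr[1]=1
Ev 10: PC=3 idx=0 pred=N actual=N -> ctr[0]=0
Ev 11: PC=4 idx=1 pred=N actual=N -> ctr[1]=0
Ev 12: PC=4 idx=1 pred=N actual=N -> ctr[1]=0

Answer: N N N N T N T N T N N N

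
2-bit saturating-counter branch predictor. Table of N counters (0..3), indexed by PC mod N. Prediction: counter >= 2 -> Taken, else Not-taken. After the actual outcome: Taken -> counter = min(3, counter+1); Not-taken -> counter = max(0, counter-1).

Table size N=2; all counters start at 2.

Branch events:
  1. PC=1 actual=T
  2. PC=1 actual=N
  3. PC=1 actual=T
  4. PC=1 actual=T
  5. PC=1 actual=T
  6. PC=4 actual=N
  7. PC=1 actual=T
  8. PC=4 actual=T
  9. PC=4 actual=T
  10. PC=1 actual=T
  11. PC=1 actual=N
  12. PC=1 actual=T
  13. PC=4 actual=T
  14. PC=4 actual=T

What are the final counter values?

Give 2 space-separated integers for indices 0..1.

Answer: 3 3

Derivation:
Ev 1: PC=1 idx=1 pred=T actual=T -> ctr[1]=3
Ev 2: PC=1 idx=1 pred=T actual=N -> ctr[1]=2
Ev 3: PC=1 idx=1 pred=T actual=T -> ctr[1]=3
Ev 4: PC=1 idx=1 pred=T actual=T -> ctr[1]=3
Ev 5: PC=1 idx=1 pred=T actual=T -> ctr[1]=3
Ev 6: PC=4 idx=0 pred=T actual=N -> ctr[0]=1
Ev 7: PC=1 idx=1 pred=T actual=T -> ctr[1]=3
Ev 8: PC=4 idx=0 pred=N actual=T -> ctr[0]=2
Ev 9: PC=4 idx=0 pred=T actual=T -> ctr[0]=3
Ev 10: PC=1 idx=1 pred=T actual=T -> ctr[1]=3
Ev 11: PC=1 idx=1 pred=T actual=N -> ctr[1]=2
Ev 12: PC=1 idx=1 pred=T actual=T -> ctr[1]=3
Ev 13: PC=4 idx=0 pred=T actual=T -> ctr[0]=3
Ev 14: PC=4 idx=0 pred=T actual=T -> ctr[0]=3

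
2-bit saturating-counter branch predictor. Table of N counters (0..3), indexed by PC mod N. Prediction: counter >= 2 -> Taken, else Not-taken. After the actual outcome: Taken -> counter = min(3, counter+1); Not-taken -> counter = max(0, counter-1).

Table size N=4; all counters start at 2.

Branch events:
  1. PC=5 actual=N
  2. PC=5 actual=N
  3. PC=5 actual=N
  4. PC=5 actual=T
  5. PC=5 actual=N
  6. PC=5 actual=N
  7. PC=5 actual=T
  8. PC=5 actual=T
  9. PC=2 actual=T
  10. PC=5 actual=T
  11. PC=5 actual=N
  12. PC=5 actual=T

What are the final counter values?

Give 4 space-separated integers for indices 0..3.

Answer: 2 3 3 2

Derivation:
Ev 1: PC=5 idx=1 pred=T actual=N -> ctr[1]=1
Ev 2: PC=5 idx=1 pred=N actual=N -> ctr[1]=0
Ev 3: PC=5 idx=1 pred=N actual=N -> ctr[1]=0
Ev 4: PC=5 idx=1 pred=N actual=T -> ctr[1]=1
Ev 5: PC=5 idx=1 pred=N actual=N -> ctr[1]=0
Ev 6: PC=5 idx=1 pred=N actual=N -> ctr[1]=0
Ev 7: PC=5 idx=1 pred=N actual=T -> ctr[1]=1
Ev 8: PC=5 idx=1 pred=N actual=T -> ctr[1]=2
Ev 9: PC=2 idx=2 pred=T actual=T -> ctr[2]=3
Ev 10: PC=5 idx=1 pred=T actual=T -> ctr[1]=3
Ev 11: PC=5 idx=1 pred=T actual=N -> ctr[1]=2
Ev 12: PC=5 idx=1 pred=T actual=T -> ctr[1]=3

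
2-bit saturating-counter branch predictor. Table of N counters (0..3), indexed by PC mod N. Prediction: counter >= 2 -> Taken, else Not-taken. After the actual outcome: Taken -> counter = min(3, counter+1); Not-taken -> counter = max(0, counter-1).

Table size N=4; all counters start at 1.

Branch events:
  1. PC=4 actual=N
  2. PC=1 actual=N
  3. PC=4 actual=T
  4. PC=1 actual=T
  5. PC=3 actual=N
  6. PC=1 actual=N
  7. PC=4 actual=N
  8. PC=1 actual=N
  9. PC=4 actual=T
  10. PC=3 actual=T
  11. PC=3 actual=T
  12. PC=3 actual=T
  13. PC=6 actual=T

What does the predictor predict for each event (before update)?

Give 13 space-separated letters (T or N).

Ev 1: PC=4 idx=0 pred=N actual=N -> ctr[0]=0
Ev 2: PC=1 idx=1 pred=N actual=N -> ctr[1]=0
Ev 3: PC=4 idx=0 pred=N actual=T -> ctr[0]=1
Ev 4: PC=1 idx=1 pred=N actual=T -> ctr[1]=1
Ev 5: PC=3 idx=3 pred=N actual=N -> ctr[3]=0
Ev 6: PC=1 idx=1 pred=N actual=N -> ctr[1]=0
Ev 7: PC=4 idx=0 pred=N actual=N -> ctr[0]=0
Ev 8: PC=1 idx=1 pred=N actual=N -> ctr[1]=0
Ev 9: PC=4 idx=0 pred=N actual=T -> ctr[0]=1
Ev 10: PC=3 idx=3 pred=N actual=T -> ctr[3]=1
Ev 11: PC=3 idx=3 pred=N actual=T -> ctr[3]=2
Ev 12: PC=3 idx=3 pred=T actual=T -> ctr[3]=3
Ev 13: PC=6 idx=2 pred=N actual=T -> ctr[2]=2

Answer: N N N N N N N N N N N T N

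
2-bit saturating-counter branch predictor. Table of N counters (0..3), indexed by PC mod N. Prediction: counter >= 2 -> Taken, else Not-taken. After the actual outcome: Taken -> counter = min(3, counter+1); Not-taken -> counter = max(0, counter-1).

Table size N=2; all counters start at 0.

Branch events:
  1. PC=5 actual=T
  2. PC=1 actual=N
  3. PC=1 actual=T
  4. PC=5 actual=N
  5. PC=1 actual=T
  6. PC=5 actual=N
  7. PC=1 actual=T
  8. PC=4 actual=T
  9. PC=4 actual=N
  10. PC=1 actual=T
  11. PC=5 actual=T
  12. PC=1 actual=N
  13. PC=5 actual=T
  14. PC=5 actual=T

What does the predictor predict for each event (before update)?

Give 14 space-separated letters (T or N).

Ev 1: PC=5 idx=1 pred=N actual=T -> ctr[1]=1
Ev 2: PC=1 idx=1 pred=N actual=N -> ctr[1]=0
Ev 3: PC=1 idx=1 pred=N actual=T -> ctr[1]=1
Ev 4: PC=5 idx=1 pred=N actual=N -> ctr[1]=0
Ev 5: PC=1 idx=1 pred=N actual=T -> ctr[1]=1
Ev 6: PC=5 idx=1 pred=N actual=N -> ctr[1]=0
Ev 7: PC=1 idx=1 pred=N actual=T -> ctr[1]=1
Ev 8: PC=4 idx=0 pred=N actual=T -> ctr[0]=1
Ev 9: PC=4 idx=0 pred=N actual=N -> ctr[0]=0
Ev 10: PC=1 idx=1 pred=N actual=T -> ctr[1]=2
Ev 11: PC=5 idx=1 pred=T actual=T -> ctr[1]=3
Ev 12: PC=1 idx=1 pred=T actual=N -> ctr[1]=2
Ev 13: PC=5 idx=1 pred=T actual=T -> ctr[1]=3
Ev 14: PC=5 idx=1 pred=T actual=T -> ctr[1]=3

Answer: N N N N N N N N N N T T T T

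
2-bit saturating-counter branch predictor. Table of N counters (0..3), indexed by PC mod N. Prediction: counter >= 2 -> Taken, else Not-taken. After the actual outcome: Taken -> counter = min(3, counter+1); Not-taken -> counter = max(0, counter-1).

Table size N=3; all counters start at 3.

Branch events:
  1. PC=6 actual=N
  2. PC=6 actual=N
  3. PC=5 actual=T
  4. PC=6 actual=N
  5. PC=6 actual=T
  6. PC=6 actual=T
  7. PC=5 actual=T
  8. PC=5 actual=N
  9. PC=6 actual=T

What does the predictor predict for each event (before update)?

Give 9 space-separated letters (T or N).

Answer: T T T N N N T T T

Derivation:
Ev 1: PC=6 idx=0 pred=T actual=N -> ctr[0]=2
Ev 2: PC=6 idx=0 pred=T actual=N -> ctr[0]=1
Ev 3: PC=5 idx=2 pred=T actual=T -> ctr[2]=3
Ev 4: PC=6 idx=0 pred=N actual=N -> ctr[0]=0
Ev 5: PC=6 idx=0 pred=N actual=T -> ctr[0]=1
Ev 6: PC=6 idx=0 pred=N actual=T -> ctr[0]=2
Ev 7: PC=5 idx=2 pred=T actual=T -> ctr[2]=3
Ev 8: PC=5 idx=2 pred=T actual=N -> ctr[2]=2
Ev 9: PC=6 idx=0 pred=T actual=T -> ctr[0]=3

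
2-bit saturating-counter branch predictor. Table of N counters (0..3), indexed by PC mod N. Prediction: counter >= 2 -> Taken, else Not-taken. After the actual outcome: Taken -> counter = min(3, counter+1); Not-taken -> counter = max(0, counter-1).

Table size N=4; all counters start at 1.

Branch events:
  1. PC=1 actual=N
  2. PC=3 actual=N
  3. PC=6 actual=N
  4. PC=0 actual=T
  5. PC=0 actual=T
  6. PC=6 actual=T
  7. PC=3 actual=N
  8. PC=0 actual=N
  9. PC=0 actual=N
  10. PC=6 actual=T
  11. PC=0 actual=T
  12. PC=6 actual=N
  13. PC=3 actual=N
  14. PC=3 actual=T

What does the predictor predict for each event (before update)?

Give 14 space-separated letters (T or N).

Ev 1: PC=1 idx=1 pred=N actual=N -> ctr[1]=0
Ev 2: PC=3 idx=3 pred=N actual=N -> ctr[3]=0
Ev 3: PC=6 idx=2 pred=N actual=N -> ctr[2]=0
Ev 4: PC=0 idx=0 pred=N actual=T -> ctr[0]=2
Ev 5: PC=0 idx=0 pred=T actual=T -> ctr[0]=3
Ev 6: PC=6 idx=2 pred=N actual=T -> ctr[2]=1
Ev 7: PC=3 idx=3 pred=N actual=N -> ctr[3]=0
Ev 8: PC=0 idx=0 pred=T actual=N -> ctr[0]=2
Ev 9: PC=0 idx=0 pred=T actual=N -> ctr[0]=1
Ev 10: PC=6 idx=2 pred=N actual=T -> ctr[2]=2
Ev 11: PC=0 idx=0 pred=N actual=T -> ctr[0]=2
Ev 12: PC=6 idx=2 pred=T actual=N -> ctr[2]=1
Ev 13: PC=3 idx=3 pred=N actual=N -> ctr[3]=0
Ev 14: PC=3 idx=3 pred=N actual=T -> ctr[3]=1

Answer: N N N N T N N T T N N T N N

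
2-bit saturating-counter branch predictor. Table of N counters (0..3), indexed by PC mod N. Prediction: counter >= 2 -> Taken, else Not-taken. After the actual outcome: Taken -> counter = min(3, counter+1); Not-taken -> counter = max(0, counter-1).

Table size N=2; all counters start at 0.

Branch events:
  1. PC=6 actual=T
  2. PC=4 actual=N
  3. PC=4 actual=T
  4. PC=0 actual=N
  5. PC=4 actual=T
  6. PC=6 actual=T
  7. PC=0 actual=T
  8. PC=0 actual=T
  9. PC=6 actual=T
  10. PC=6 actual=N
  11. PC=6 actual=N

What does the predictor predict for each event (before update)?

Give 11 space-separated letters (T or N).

Ev 1: PC=6 idx=0 pred=N actual=T -> ctr[0]=1
Ev 2: PC=4 idx=0 pred=N actual=N -> ctr[0]=0
Ev 3: PC=4 idx=0 pred=N actual=T -> ctr[0]=1
Ev 4: PC=0 idx=0 pred=N actual=N -> ctr[0]=0
Ev 5: PC=4 idx=0 pred=N actual=T -> ctr[0]=1
Ev 6: PC=6 idx=0 pred=N actual=T -> ctr[0]=2
Ev 7: PC=0 idx=0 pred=T actual=T -> ctr[0]=3
Ev 8: PC=0 idx=0 pred=T actual=T -> ctr[0]=3
Ev 9: PC=6 idx=0 pred=T actual=T -> ctr[0]=3
Ev 10: PC=6 idx=0 pred=T actual=N -> ctr[0]=2
Ev 11: PC=6 idx=0 pred=T actual=N -> ctr[0]=1

Answer: N N N N N N T T T T T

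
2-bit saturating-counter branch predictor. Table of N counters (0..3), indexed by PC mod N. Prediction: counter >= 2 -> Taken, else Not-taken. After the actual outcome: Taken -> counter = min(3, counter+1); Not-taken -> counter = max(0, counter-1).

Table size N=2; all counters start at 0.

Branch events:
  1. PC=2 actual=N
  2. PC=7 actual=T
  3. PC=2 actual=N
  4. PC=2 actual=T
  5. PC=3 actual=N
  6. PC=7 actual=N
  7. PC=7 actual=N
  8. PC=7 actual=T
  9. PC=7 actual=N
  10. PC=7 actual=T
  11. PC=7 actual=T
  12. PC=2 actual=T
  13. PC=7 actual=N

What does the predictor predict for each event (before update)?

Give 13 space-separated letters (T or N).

Ev 1: PC=2 idx=0 pred=N actual=N -> ctr[0]=0
Ev 2: PC=7 idx=1 pred=N actual=T -> ctr[1]=1
Ev 3: PC=2 idx=0 pred=N actual=N -> ctr[0]=0
Ev 4: PC=2 idx=0 pred=N actual=T -> ctr[0]=1
Ev 5: PC=3 idx=1 pred=N actual=N -> ctr[1]=0
Ev 6: PC=7 idx=1 pred=N actual=N -> ctr[1]=0
Ev 7: PC=7 idx=1 pred=N actual=N -> ctr[1]=0
Ev 8: PC=7 idx=1 pred=N actual=T -> ctr[1]=1
Ev 9: PC=7 idx=1 pred=N actual=N -> ctr[1]=0
Ev 10: PC=7 idx=1 pred=N actual=T -> ctr[1]=1
Ev 11: PC=7 idx=1 pred=N actual=T -> ctr[1]=2
Ev 12: PC=2 idx=0 pred=N actual=T -> ctr[0]=2
Ev 13: PC=7 idx=1 pred=T actual=N -> ctr[1]=1

Answer: N N N N N N N N N N N N T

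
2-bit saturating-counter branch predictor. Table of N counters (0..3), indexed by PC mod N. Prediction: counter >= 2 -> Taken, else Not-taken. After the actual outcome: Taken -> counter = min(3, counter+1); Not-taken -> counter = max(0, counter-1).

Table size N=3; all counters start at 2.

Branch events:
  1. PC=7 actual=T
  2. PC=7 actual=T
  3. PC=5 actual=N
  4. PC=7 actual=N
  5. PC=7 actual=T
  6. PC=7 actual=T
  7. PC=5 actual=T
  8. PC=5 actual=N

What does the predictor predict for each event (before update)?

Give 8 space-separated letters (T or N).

Answer: T T T T T T N T

Derivation:
Ev 1: PC=7 idx=1 pred=T actual=T -> ctr[1]=3
Ev 2: PC=7 idx=1 pred=T actual=T -> ctr[1]=3
Ev 3: PC=5 idx=2 pred=T actual=N -> ctr[2]=1
Ev 4: PC=7 idx=1 pred=T actual=N -> ctr[1]=2
Ev 5: PC=7 idx=1 pred=T actual=T -> ctr[1]=3
Ev 6: PC=7 idx=1 pred=T actual=T -> ctr[1]=3
Ev 7: PC=5 idx=2 pred=N actual=T -> ctr[2]=2
Ev 8: PC=5 idx=2 pred=T actual=N -> ctr[2]=1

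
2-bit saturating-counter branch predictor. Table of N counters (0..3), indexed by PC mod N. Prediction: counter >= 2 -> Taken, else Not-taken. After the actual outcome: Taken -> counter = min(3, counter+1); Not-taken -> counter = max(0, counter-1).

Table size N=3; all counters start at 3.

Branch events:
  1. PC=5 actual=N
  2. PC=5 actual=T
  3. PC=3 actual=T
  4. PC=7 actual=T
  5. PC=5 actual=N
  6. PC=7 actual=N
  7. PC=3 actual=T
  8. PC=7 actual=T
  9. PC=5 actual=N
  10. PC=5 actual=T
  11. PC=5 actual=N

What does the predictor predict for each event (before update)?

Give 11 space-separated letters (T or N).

Answer: T T T T T T T T T N T

Derivation:
Ev 1: PC=5 idx=2 pred=T actual=N -> ctr[2]=2
Ev 2: PC=5 idx=2 pred=T actual=T -> ctr[2]=3
Ev 3: PC=3 idx=0 pred=T actual=T -> ctr[0]=3
Ev 4: PC=7 idx=1 pred=T actual=T -> ctr[1]=3
Ev 5: PC=5 idx=2 pred=T actual=N -> ctr[2]=2
Ev 6: PC=7 idx=1 pred=T actual=N -> ctr[1]=2
Ev 7: PC=3 idx=0 pred=T actual=T -> ctr[0]=3
Ev 8: PC=7 idx=1 pred=T actual=T -> ctr[1]=3
Ev 9: PC=5 idx=2 pred=T actual=N -> ctr[2]=1
Ev 10: PC=5 idx=2 pred=N actual=T -> ctr[2]=2
Ev 11: PC=5 idx=2 pred=T actual=N -> ctr[2]=1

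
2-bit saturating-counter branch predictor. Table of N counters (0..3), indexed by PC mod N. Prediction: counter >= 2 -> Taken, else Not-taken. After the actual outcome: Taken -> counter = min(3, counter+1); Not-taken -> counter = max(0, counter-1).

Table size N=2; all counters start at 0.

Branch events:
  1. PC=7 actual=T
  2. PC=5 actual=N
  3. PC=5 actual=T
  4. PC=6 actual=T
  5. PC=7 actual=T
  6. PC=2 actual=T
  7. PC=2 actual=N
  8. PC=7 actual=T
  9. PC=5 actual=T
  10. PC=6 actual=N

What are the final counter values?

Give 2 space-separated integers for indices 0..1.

Answer: 0 3

Derivation:
Ev 1: PC=7 idx=1 pred=N actual=T -> ctr[1]=1
Ev 2: PC=5 idx=1 pred=N actual=N -> ctr[1]=0
Ev 3: PC=5 idx=1 pred=N actual=T -> ctr[1]=1
Ev 4: PC=6 idx=0 pred=N actual=T -> ctr[0]=1
Ev 5: PC=7 idx=1 pred=N actual=T -> ctr[1]=2
Ev 6: PC=2 idx=0 pred=N actual=T -> ctr[0]=2
Ev 7: PC=2 idx=0 pred=T actual=N -> ctr[0]=1
Ev 8: PC=7 idx=1 pred=T actual=T -> ctr[1]=3
Ev 9: PC=5 idx=1 pred=T actual=T -> ctr[1]=3
Ev 10: PC=6 idx=0 pred=N actual=N -> ctr[0]=0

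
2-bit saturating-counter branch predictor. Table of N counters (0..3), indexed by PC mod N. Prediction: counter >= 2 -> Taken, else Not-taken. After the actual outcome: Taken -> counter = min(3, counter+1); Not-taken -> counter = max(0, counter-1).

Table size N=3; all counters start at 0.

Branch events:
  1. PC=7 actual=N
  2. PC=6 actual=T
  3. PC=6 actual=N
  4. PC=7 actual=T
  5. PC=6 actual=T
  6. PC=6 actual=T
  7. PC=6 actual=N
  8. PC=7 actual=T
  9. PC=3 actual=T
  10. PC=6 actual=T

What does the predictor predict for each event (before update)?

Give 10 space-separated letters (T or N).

Ev 1: PC=7 idx=1 pred=N actual=N -> ctr[1]=0
Ev 2: PC=6 idx=0 pred=N actual=T -> ctr[0]=1
Ev 3: PC=6 idx=0 pred=N actual=N -> ctr[0]=0
Ev 4: PC=7 idx=1 pred=N actual=T -> ctr[1]=1
Ev 5: PC=6 idx=0 pred=N actual=T -> ctr[0]=1
Ev 6: PC=6 idx=0 pred=N actual=T -> ctr[0]=2
Ev 7: PC=6 idx=0 pred=T actual=N -> ctr[0]=1
Ev 8: PC=7 idx=1 pred=N actual=T -> ctr[1]=2
Ev 9: PC=3 idx=0 pred=N actual=T -> ctr[0]=2
Ev 10: PC=6 idx=0 pred=T actual=T -> ctr[0]=3

Answer: N N N N N N T N N T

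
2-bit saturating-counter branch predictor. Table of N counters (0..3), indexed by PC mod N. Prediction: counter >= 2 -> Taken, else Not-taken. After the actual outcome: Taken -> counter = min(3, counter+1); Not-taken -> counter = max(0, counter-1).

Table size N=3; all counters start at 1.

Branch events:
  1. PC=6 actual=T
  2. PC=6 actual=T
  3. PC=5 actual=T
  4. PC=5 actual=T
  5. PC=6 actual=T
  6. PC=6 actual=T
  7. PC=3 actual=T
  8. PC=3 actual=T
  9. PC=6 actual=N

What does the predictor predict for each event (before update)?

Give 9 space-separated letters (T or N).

Ev 1: PC=6 idx=0 pred=N actual=T -> ctr[0]=2
Ev 2: PC=6 idx=0 pred=T actual=T -> ctr[0]=3
Ev 3: PC=5 idx=2 pred=N actual=T -> ctr[2]=2
Ev 4: PC=5 idx=2 pred=T actual=T -> ctr[2]=3
Ev 5: PC=6 idx=0 pred=T actual=T -> ctr[0]=3
Ev 6: PC=6 idx=0 pred=T actual=T -> ctr[0]=3
Ev 7: PC=3 idx=0 pred=T actual=T -> ctr[0]=3
Ev 8: PC=3 idx=0 pred=T actual=T -> ctr[0]=3
Ev 9: PC=6 idx=0 pred=T actual=N -> ctr[0]=2

Answer: N T N T T T T T T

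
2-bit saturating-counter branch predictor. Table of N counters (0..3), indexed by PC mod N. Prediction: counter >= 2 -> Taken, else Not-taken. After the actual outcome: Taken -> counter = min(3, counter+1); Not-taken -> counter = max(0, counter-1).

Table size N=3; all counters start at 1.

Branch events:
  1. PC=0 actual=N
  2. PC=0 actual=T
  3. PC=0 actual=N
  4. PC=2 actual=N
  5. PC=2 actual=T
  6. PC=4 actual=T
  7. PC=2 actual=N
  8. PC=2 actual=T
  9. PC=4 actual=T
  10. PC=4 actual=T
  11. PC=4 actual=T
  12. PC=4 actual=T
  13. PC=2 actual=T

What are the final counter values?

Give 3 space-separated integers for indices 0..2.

Answer: 0 3 2

Derivation:
Ev 1: PC=0 idx=0 pred=N actual=N -> ctr[0]=0
Ev 2: PC=0 idx=0 pred=N actual=T -> ctr[0]=1
Ev 3: PC=0 idx=0 pred=N actual=N -> ctr[0]=0
Ev 4: PC=2 idx=2 pred=N actual=N -> ctr[2]=0
Ev 5: PC=2 idx=2 pred=N actual=T -> ctr[2]=1
Ev 6: PC=4 idx=1 pred=N actual=T -> ctr[1]=2
Ev 7: PC=2 idx=2 pred=N actual=N -> ctr[2]=0
Ev 8: PC=2 idx=2 pred=N actual=T -> ctr[2]=1
Ev 9: PC=4 idx=1 pred=T actual=T -> ctr[1]=3
Ev 10: PC=4 idx=1 pred=T actual=T -> ctr[1]=3
Ev 11: PC=4 idx=1 pred=T actual=T -> ctr[1]=3
Ev 12: PC=4 idx=1 pred=T actual=T -> ctr[1]=3
Ev 13: PC=2 idx=2 pred=N actual=T -> ctr[2]=2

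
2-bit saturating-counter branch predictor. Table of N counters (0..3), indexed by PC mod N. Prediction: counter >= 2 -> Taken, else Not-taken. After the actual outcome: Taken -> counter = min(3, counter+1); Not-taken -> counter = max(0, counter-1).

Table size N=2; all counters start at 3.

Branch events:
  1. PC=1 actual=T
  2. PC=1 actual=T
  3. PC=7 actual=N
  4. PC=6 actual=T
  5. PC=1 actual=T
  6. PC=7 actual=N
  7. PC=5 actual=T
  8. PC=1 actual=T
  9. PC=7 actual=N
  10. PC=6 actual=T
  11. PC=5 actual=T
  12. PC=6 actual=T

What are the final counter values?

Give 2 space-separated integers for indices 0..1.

Answer: 3 3

Derivation:
Ev 1: PC=1 idx=1 pred=T actual=T -> ctr[1]=3
Ev 2: PC=1 idx=1 pred=T actual=T -> ctr[1]=3
Ev 3: PC=7 idx=1 pred=T actual=N -> ctr[1]=2
Ev 4: PC=6 idx=0 pred=T actual=T -> ctr[0]=3
Ev 5: PC=1 idx=1 pred=T actual=T -> ctr[1]=3
Ev 6: PC=7 idx=1 pred=T actual=N -> ctr[1]=2
Ev 7: PC=5 idx=1 pred=T actual=T -> ctr[1]=3
Ev 8: PC=1 idx=1 pred=T actual=T -> ctr[1]=3
Ev 9: PC=7 idx=1 pred=T actual=N -> ctr[1]=2
Ev 10: PC=6 idx=0 pred=T actual=T -> ctr[0]=3
Ev 11: PC=5 idx=1 pred=T actual=T -> ctr[1]=3
Ev 12: PC=6 idx=0 pred=T actual=T -> ctr[0]=3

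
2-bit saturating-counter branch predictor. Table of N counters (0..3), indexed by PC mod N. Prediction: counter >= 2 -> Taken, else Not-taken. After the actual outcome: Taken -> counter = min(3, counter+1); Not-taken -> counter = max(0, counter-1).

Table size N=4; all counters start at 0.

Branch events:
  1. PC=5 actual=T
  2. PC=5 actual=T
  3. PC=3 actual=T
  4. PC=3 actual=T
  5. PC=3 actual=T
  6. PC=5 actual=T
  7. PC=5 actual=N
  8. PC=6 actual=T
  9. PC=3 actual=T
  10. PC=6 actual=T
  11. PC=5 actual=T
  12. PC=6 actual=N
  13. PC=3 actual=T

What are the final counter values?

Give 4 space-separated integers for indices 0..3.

Answer: 0 3 1 3

Derivation:
Ev 1: PC=5 idx=1 pred=N actual=T -> ctr[1]=1
Ev 2: PC=5 idx=1 pred=N actual=T -> ctr[1]=2
Ev 3: PC=3 idx=3 pred=N actual=T -> ctr[3]=1
Ev 4: PC=3 idx=3 pred=N actual=T -> ctr[3]=2
Ev 5: PC=3 idx=3 pred=T actual=T -> ctr[3]=3
Ev 6: PC=5 idx=1 pred=T actual=T -> ctr[1]=3
Ev 7: PC=5 idx=1 pred=T actual=N -> ctr[1]=2
Ev 8: PC=6 idx=2 pred=N actual=T -> ctr[2]=1
Ev 9: PC=3 idx=3 pred=T actual=T -> ctr[3]=3
Ev 10: PC=6 idx=2 pred=N actual=T -> ctr[2]=2
Ev 11: PC=5 idx=1 pred=T actual=T -> ctr[1]=3
Ev 12: PC=6 idx=2 pred=T actual=N -> ctr[2]=1
Ev 13: PC=3 idx=3 pred=T actual=T -> ctr[3]=3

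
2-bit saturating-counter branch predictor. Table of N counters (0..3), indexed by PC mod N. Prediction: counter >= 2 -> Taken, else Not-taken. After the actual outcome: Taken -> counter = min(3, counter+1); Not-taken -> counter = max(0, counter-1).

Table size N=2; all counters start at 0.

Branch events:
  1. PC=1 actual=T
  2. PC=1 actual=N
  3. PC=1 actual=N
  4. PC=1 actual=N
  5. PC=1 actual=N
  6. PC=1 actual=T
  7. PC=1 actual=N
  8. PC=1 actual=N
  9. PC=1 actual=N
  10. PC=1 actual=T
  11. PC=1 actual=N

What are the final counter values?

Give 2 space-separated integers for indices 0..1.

Answer: 0 0

Derivation:
Ev 1: PC=1 idx=1 pred=N actual=T -> ctr[1]=1
Ev 2: PC=1 idx=1 pred=N actual=N -> ctr[1]=0
Ev 3: PC=1 idx=1 pred=N actual=N -> ctr[1]=0
Ev 4: PC=1 idx=1 pred=N actual=N -> ctr[1]=0
Ev 5: PC=1 idx=1 pred=N actual=N -> ctr[1]=0
Ev 6: PC=1 idx=1 pred=N actual=T -> ctr[1]=1
Ev 7: PC=1 idx=1 pred=N actual=N -> ctr[1]=0
Ev 8: PC=1 idx=1 pred=N actual=N -> ctr[1]=0
Ev 9: PC=1 idx=1 pred=N actual=N -> ctr[1]=0
Ev 10: PC=1 idx=1 pred=N actual=T -> ctr[1]=1
Ev 11: PC=1 idx=1 pred=N actual=N -> ctr[1]=0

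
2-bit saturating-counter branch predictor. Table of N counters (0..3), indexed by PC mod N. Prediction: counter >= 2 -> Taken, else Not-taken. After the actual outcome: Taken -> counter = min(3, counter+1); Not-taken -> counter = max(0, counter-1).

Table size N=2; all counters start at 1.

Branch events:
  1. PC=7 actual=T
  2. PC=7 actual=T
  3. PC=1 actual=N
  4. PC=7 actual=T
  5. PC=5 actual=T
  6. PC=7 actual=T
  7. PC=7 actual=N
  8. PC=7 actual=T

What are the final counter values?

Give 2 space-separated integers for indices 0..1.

Ev 1: PC=7 idx=1 pred=N actual=T -> ctr[1]=2
Ev 2: PC=7 idx=1 pred=T actual=T -> ctr[1]=3
Ev 3: PC=1 idx=1 pred=T actual=N -> ctr[1]=2
Ev 4: PC=7 idx=1 pred=T actual=T -> ctr[1]=3
Ev 5: PC=5 idx=1 pred=T actual=T -> ctr[1]=3
Ev 6: PC=7 idx=1 pred=T actual=T -> ctr[1]=3
Ev 7: PC=7 idx=1 pred=T actual=N -> ctr[1]=2
Ev 8: PC=7 idx=1 pred=T actual=T -> ctr[1]=3

Answer: 1 3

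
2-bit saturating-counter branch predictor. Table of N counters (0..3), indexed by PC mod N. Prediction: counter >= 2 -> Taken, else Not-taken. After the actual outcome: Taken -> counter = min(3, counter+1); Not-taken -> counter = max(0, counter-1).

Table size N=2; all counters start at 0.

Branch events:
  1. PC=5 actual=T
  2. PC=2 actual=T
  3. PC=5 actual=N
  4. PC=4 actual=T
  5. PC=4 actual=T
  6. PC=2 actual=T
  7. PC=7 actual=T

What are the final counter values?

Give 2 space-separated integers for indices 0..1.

Answer: 3 1

Derivation:
Ev 1: PC=5 idx=1 pred=N actual=T -> ctr[1]=1
Ev 2: PC=2 idx=0 pred=N actual=T -> ctr[0]=1
Ev 3: PC=5 idx=1 pred=N actual=N -> ctr[1]=0
Ev 4: PC=4 idx=0 pred=N actual=T -> ctr[0]=2
Ev 5: PC=4 idx=0 pred=T actual=T -> ctr[0]=3
Ev 6: PC=2 idx=0 pred=T actual=T -> ctr[0]=3
Ev 7: PC=7 idx=1 pred=N actual=T -> ctr[1]=1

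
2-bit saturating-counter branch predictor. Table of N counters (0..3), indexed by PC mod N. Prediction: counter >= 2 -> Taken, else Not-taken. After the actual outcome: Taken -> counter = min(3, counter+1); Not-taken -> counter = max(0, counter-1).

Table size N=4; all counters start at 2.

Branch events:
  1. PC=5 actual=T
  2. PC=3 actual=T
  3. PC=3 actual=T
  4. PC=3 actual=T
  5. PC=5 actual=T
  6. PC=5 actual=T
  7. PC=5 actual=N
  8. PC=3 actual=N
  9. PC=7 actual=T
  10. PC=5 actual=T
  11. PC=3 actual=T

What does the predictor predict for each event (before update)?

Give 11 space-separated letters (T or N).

Ev 1: PC=5 idx=1 pred=T actual=T -> ctr[1]=3
Ev 2: PC=3 idx=3 pred=T actual=T -> ctr[3]=3
Ev 3: PC=3 idx=3 pred=T actual=T -> ctr[3]=3
Ev 4: PC=3 idx=3 pred=T actual=T -> ctr[3]=3
Ev 5: PC=5 idx=1 pred=T actual=T -> ctr[1]=3
Ev 6: PC=5 idx=1 pred=T actual=T -> ctr[1]=3
Ev 7: PC=5 idx=1 pred=T actual=N -> ctr[1]=2
Ev 8: PC=3 idx=3 pred=T actual=N -> ctr[3]=2
Ev 9: PC=7 idx=3 pred=T actual=T -> ctr[3]=3
Ev 10: PC=5 idx=1 pred=T actual=T -> ctr[1]=3
Ev 11: PC=3 idx=3 pred=T actual=T -> ctr[3]=3

Answer: T T T T T T T T T T T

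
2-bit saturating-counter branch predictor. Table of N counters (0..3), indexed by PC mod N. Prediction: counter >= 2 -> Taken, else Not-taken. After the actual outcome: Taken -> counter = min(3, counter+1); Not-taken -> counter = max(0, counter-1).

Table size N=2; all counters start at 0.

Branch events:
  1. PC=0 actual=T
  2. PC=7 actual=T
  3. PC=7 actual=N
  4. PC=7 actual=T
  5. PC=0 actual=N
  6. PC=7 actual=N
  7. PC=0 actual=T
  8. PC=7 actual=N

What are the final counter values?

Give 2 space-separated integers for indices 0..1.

Ev 1: PC=0 idx=0 pred=N actual=T -> ctr[0]=1
Ev 2: PC=7 idx=1 pred=N actual=T -> ctr[1]=1
Ev 3: PC=7 idx=1 pred=N actual=N -> ctr[1]=0
Ev 4: PC=7 idx=1 pred=N actual=T -> ctr[1]=1
Ev 5: PC=0 idx=0 pred=N actual=N -> ctr[0]=0
Ev 6: PC=7 idx=1 pred=N actual=N -> ctr[1]=0
Ev 7: PC=0 idx=0 pred=N actual=T -> ctr[0]=1
Ev 8: PC=7 idx=1 pred=N actual=N -> ctr[1]=0

Answer: 1 0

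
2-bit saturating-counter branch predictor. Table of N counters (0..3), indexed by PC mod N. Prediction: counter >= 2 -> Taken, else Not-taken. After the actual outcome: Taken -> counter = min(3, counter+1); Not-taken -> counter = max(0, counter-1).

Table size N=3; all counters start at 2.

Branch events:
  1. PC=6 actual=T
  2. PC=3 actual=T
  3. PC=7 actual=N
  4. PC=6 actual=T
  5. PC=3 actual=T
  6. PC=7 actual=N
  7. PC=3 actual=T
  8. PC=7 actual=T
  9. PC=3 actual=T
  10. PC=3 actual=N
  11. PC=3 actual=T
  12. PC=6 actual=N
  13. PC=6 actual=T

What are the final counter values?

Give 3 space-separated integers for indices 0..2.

Ev 1: PC=6 idx=0 pred=T actual=T -> ctr[0]=3
Ev 2: PC=3 idx=0 pred=T actual=T -> ctr[0]=3
Ev 3: PC=7 idx=1 pred=T actual=N -> ctr[1]=1
Ev 4: PC=6 idx=0 pred=T actual=T -> ctr[0]=3
Ev 5: PC=3 idx=0 pred=T actual=T -> ctr[0]=3
Ev 6: PC=7 idx=1 pred=N actual=N -> ctr[1]=0
Ev 7: PC=3 idx=0 pred=T actual=T -> ctr[0]=3
Ev 8: PC=7 idx=1 pred=N actual=T -> ctr[1]=1
Ev 9: PC=3 idx=0 pred=T actual=T -> ctr[0]=3
Ev 10: PC=3 idx=0 pred=T actual=N -> ctr[0]=2
Ev 11: PC=3 idx=0 pred=T actual=T -> ctr[0]=3
Ev 12: PC=6 idx=0 pred=T actual=N -> ctr[0]=2
Ev 13: PC=6 idx=0 pred=T actual=T -> ctr[0]=3

Answer: 3 1 2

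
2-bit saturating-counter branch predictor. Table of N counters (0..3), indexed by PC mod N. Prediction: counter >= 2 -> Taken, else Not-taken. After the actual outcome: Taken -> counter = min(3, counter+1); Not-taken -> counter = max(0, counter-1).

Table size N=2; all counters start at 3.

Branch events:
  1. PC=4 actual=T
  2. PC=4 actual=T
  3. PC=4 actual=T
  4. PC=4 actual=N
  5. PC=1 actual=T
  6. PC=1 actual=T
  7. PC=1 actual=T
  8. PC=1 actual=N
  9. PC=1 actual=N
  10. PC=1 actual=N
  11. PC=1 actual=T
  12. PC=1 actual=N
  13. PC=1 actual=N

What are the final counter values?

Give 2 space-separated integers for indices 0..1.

Ev 1: PC=4 idx=0 pred=T actual=T -> ctr[0]=3
Ev 2: PC=4 idx=0 pred=T actual=T -> ctr[0]=3
Ev 3: PC=4 idx=0 pred=T actual=T -> ctr[0]=3
Ev 4: PC=4 idx=0 pred=T actual=N -> ctr[0]=2
Ev 5: PC=1 idx=1 pred=T actual=T -> ctr[1]=3
Ev 6: PC=1 idx=1 pred=T actual=T -> ctr[1]=3
Ev 7: PC=1 idx=1 pred=T actual=T -> ctr[1]=3
Ev 8: PC=1 idx=1 pred=T actual=N -> ctr[1]=2
Ev 9: PC=1 idx=1 pred=T actual=N -> ctr[1]=1
Ev 10: PC=1 idx=1 pred=N actual=N -> ctr[1]=0
Ev 11: PC=1 idx=1 pred=N actual=T -> ctr[1]=1
Ev 12: PC=1 idx=1 pred=N actual=N -> ctr[1]=0
Ev 13: PC=1 idx=1 pred=N actual=N -> ctr[1]=0

Answer: 2 0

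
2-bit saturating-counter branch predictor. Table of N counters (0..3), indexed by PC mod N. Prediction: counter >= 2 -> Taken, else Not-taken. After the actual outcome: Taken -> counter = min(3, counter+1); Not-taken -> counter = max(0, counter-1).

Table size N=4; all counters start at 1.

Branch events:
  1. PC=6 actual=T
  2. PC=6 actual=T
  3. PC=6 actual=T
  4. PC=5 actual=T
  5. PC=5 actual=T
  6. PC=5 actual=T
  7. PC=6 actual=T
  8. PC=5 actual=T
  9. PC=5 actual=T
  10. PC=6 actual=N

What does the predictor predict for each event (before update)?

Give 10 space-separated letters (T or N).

Answer: N T T N T T T T T T

Derivation:
Ev 1: PC=6 idx=2 pred=N actual=T -> ctr[2]=2
Ev 2: PC=6 idx=2 pred=T actual=T -> ctr[2]=3
Ev 3: PC=6 idx=2 pred=T actual=T -> ctr[2]=3
Ev 4: PC=5 idx=1 pred=N actual=T -> ctr[1]=2
Ev 5: PC=5 idx=1 pred=T actual=T -> ctr[1]=3
Ev 6: PC=5 idx=1 pred=T actual=T -> ctr[1]=3
Ev 7: PC=6 idx=2 pred=T actual=T -> ctr[2]=3
Ev 8: PC=5 idx=1 pred=T actual=T -> ctr[1]=3
Ev 9: PC=5 idx=1 pred=T actual=T -> ctr[1]=3
Ev 10: PC=6 idx=2 pred=T actual=N -> ctr[2]=2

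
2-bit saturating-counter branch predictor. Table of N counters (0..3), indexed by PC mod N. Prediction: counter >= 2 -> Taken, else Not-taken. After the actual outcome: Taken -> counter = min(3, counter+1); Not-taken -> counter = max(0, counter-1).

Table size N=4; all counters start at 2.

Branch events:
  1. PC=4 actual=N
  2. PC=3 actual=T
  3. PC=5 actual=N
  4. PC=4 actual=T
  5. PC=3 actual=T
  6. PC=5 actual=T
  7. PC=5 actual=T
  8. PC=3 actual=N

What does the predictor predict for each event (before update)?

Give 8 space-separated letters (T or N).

Answer: T T T N T N T T

Derivation:
Ev 1: PC=4 idx=0 pred=T actual=N -> ctr[0]=1
Ev 2: PC=3 idx=3 pred=T actual=T -> ctr[3]=3
Ev 3: PC=5 idx=1 pred=T actual=N -> ctr[1]=1
Ev 4: PC=4 idx=0 pred=N actual=T -> ctr[0]=2
Ev 5: PC=3 idx=3 pred=T actual=T -> ctr[3]=3
Ev 6: PC=5 idx=1 pred=N actual=T -> ctr[1]=2
Ev 7: PC=5 idx=1 pred=T actual=T -> ctr[1]=3
Ev 8: PC=3 idx=3 pred=T actual=N -> ctr[3]=2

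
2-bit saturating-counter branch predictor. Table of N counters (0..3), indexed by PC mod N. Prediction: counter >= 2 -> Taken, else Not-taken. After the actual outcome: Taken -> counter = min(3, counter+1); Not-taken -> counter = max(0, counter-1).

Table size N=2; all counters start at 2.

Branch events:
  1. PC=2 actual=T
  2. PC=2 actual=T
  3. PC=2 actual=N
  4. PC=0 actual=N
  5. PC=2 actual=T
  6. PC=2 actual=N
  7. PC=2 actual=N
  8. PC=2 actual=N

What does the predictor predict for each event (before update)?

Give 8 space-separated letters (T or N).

Ev 1: PC=2 idx=0 pred=T actual=T -> ctr[0]=3
Ev 2: PC=2 idx=0 pred=T actual=T -> ctr[0]=3
Ev 3: PC=2 idx=0 pred=T actual=N -> ctr[0]=2
Ev 4: PC=0 idx=0 pred=T actual=N -> ctr[0]=1
Ev 5: PC=2 idx=0 pred=N actual=T -> ctr[0]=2
Ev 6: PC=2 idx=0 pred=T actual=N -> ctr[0]=1
Ev 7: PC=2 idx=0 pred=N actual=N -> ctr[0]=0
Ev 8: PC=2 idx=0 pred=N actual=N -> ctr[0]=0

Answer: T T T T N T N N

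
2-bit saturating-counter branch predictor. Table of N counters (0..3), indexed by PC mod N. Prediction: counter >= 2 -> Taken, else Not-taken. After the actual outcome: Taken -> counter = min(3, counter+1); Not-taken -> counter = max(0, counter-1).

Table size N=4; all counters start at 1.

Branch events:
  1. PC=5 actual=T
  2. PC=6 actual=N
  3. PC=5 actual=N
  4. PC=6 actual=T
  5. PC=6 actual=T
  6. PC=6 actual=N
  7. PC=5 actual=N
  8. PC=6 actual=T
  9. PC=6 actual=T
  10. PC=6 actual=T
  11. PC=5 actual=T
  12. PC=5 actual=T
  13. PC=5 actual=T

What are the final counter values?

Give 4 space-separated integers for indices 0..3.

Ev 1: PC=5 idx=1 pred=N actual=T -> ctr[1]=2
Ev 2: PC=6 idx=2 pred=N actual=N -> ctr[2]=0
Ev 3: PC=5 idx=1 pred=T actual=N -> ctr[1]=1
Ev 4: PC=6 idx=2 pred=N actual=T -> ctr[2]=1
Ev 5: PC=6 idx=2 pred=N actual=T -> ctr[2]=2
Ev 6: PC=6 idx=2 pred=T actual=N -> ctr[2]=1
Ev 7: PC=5 idx=1 pred=N actual=N -> ctr[1]=0
Ev 8: PC=6 idx=2 pred=N actual=T -> ctr[2]=2
Ev 9: PC=6 idx=2 pred=T actual=T -> ctr[2]=3
Ev 10: PC=6 idx=2 pred=T actual=T -> ctr[2]=3
Ev 11: PC=5 idx=1 pred=N actual=T -> ctr[1]=1
Ev 12: PC=5 idx=1 pred=N actual=T -> ctr[1]=2
Ev 13: PC=5 idx=1 pred=T actual=T -> ctr[1]=3

Answer: 1 3 3 1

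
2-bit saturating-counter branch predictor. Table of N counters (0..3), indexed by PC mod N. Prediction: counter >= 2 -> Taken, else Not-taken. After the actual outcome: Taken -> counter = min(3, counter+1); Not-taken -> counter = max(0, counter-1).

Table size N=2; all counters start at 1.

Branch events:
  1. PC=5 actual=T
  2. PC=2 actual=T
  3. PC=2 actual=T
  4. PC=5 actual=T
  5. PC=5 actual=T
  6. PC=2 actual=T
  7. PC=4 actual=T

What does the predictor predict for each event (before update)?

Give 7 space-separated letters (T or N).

Answer: N N T T T T T

Derivation:
Ev 1: PC=5 idx=1 pred=N actual=T -> ctr[1]=2
Ev 2: PC=2 idx=0 pred=N actual=T -> ctr[0]=2
Ev 3: PC=2 idx=0 pred=T actual=T -> ctr[0]=3
Ev 4: PC=5 idx=1 pred=T actual=T -> ctr[1]=3
Ev 5: PC=5 idx=1 pred=T actual=T -> ctr[1]=3
Ev 6: PC=2 idx=0 pred=T actual=T -> ctr[0]=3
Ev 7: PC=4 idx=0 pred=T actual=T -> ctr[0]=3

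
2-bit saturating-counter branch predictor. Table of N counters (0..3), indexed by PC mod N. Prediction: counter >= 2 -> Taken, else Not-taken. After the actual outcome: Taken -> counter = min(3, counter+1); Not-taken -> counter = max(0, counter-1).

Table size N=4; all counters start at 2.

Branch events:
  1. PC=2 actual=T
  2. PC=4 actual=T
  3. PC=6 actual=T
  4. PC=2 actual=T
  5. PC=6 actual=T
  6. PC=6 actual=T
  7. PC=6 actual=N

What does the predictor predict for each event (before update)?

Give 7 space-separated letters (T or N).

Ev 1: PC=2 idx=2 pred=T actual=T -> ctr[2]=3
Ev 2: PC=4 idx=0 pred=T actual=T -> ctr[0]=3
Ev 3: PC=6 idx=2 pred=T actual=T -> ctr[2]=3
Ev 4: PC=2 idx=2 pred=T actual=T -> ctr[2]=3
Ev 5: PC=6 idx=2 pred=T actual=T -> ctr[2]=3
Ev 6: PC=6 idx=2 pred=T actual=T -> ctr[2]=3
Ev 7: PC=6 idx=2 pred=T actual=N -> ctr[2]=2

Answer: T T T T T T T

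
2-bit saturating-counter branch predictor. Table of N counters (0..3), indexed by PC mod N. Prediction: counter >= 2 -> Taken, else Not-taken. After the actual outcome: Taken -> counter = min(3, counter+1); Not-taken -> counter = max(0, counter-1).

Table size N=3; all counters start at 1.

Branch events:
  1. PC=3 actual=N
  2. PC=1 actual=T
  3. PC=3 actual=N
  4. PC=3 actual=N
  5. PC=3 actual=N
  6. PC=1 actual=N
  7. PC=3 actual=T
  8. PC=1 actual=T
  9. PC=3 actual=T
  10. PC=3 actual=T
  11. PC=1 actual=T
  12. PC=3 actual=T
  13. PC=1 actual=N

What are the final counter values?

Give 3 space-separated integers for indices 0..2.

Answer: 3 2 1

Derivation:
Ev 1: PC=3 idx=0 pred=N actual=N -> ctr[0]=0
Ev 2: PC=1 idx=1 pred=N actual=T -> ctr[1]=2
Ev 3: PC=3 idx=0 pred=N actual=N -> ctr[0]=0
Ev 4: PC=3 idx=0 pred=N actual=N -> ctr[0]=0
Ev 5: PC=3 idx=0 pred=N actual=N -> ctr[0]=0
Ev 6: PC=1 idx=1 pred=T actual=N -> ctr[1]=1
Ev 7: PC=3 idx=0 pred=N actual=T -> ctr[0]=1
Ev 8: PC=1 idx=1 pred=N actual=T -> ctr[1]=2
Ev 9: PC=3 idx=0 pred=N actual=T -> ctr[0]=2
Ev 10: PC=3 idx=0 pred=T actual=T -> ctr[0]=3
Ev 11: PC=1 idx=1 pred=T actual=T -> ctr[1]=3
Ev 12: PC=3 idx=0 pred=T actual=T -> ctr[0]=3
Ev 13: PC=1 idx=1 pred=T actual=N -> ctr[1]=2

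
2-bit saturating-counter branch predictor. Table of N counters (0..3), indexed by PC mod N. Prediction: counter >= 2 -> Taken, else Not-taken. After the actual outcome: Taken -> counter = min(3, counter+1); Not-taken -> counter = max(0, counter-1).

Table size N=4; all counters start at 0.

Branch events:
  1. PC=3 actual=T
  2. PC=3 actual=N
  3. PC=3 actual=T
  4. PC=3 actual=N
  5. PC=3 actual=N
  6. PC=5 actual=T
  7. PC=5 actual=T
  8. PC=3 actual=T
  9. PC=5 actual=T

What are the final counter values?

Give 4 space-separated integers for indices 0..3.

Answer: 0 3 0 1

Derivation:
Ev 1: PC=3 idx=3 pred=N actual=T -> ctr[3]=1
Ev 2: PC=3 idx=3 pred=N actual=N -> ctr[3]=0
Ev 3: PC=3 idx=3 pred=N actual=T -> ctr[3]=1
Ev 4: PC=3 idx=3 pred=N actual=N -> ctr[3]=0
Ev 5: PC=3 idx=3 pred=N actual=N -> ctr[3]=0
Ev 6: PC=5 idx=1 pred=N actual=T -> ctr[1]=1
Ev 7: PC=5 idx=1 pred=N actual=T -> ctr[1]=2
Ev 8: PC=3 idx=3 pred=N actual=T -> ctr[3]=1
Ev 9: PC=5 idx=1 pred=T actual=T -> ctr[1]=3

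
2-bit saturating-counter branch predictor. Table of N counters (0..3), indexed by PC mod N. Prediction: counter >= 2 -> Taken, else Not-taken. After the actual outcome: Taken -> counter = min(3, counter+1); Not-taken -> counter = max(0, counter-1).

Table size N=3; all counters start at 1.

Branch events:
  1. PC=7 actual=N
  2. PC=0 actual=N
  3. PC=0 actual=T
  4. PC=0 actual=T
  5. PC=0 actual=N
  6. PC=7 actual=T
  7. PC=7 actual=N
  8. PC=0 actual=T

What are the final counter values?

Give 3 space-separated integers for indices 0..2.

Ev 1: PC=7 idx=1 pred=N actual=N -> ctr[1]=0
Ev 2: PC=0 idx=0 pred=N actual=N -> ctr[0]=0
Ev 3: PC=0 idx=0 pred=N actual=T -> ctr[0]=1
Ev 4: PC=0 idx=0 pred=N actual=T -> ctr[0]=2
Ev 5: PC=0 idx=0 pred=T actual=N -> ctr[0]=1
Ev 6: PC=7 idx=1 pred=N actual=T -> ctr[1]=1
Ev 7: PC=7 idx=1 pred=N actual=N -> ctr[1]=0
Ev 8: PC=0 idx=0 pred=N actual=T -> ctr[0]=2

Answer: 2 0 1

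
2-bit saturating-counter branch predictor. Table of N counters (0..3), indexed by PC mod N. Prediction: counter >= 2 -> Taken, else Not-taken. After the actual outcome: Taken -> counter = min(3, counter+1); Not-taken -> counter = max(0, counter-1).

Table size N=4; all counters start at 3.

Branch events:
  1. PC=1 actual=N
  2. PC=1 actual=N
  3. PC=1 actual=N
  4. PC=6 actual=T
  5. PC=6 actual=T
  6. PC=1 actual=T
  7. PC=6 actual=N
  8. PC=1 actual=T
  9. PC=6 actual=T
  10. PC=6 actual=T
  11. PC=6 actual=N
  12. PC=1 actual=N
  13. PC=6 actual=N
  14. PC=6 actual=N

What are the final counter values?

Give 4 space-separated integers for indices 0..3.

Answer: 3 1 0 3

Derivation:
Ev 1: PC=1 idx=1 pred=T actual=N -> ctr[1]=2
Ev 2: PC=1 idx=1 pred=T actual=N -> ctr[1]=1
Ev 3: PC=1 idx=1 pred=N actual=N -> ctr[1]=0
Ev 4: PC=6 idx=2 pred=T actual=T -> ctr[2]=3
Ev 5: PC=6 idx=2 pred=T actual=T -> ctr[2]=3
Ev 6: PC=1 idx=1 pred=N actual=T -> ctr[1]=1
Ev 7: PC=6 idx=2 pred=T actual=N -> ctr[2]=2
Ev 8: PC=1 idx=1 pred=N actual=T -> ctr[1]=2
Ev 9: PC=6 idx=2 pred=T actual=T -> ctr[2]=3
Ev 10: PC=6 idx=2 pred=T actual=T -> ctr[2]=3
Ev 11: PC=6 idx=2 pred=T actual=N -> ctr[2]=2
Ev 12: PC=1 idx=1 pred=T actual=N -> ctr[1]=1
Ev 13: PC=6 idx=2 pred=T actual=N -> ctr[2]=1
Ev 14: PC=6 idx=2 pred=N actual=N -> ctr[2]=0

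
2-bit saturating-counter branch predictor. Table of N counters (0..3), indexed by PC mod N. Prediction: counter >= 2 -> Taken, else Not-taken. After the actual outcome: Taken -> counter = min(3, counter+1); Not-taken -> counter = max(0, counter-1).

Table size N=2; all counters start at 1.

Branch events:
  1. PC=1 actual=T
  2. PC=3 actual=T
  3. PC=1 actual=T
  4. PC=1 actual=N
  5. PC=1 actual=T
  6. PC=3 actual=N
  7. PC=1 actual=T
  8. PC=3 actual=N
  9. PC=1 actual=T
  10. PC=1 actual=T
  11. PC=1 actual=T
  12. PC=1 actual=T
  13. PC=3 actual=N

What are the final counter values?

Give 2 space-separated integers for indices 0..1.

Ev 1: PC=1 idx=1 pred=N actual=T -> ctr[1]=2
Ev 2: PC=3 idx=1 pred=T actual=T -> ctr[1]=3
Ev 3: PC=1 idx=1 pred=T actual=T -> ctr[1]=3
Ev 4: PC=1 idx=1 pred=T actual=N -> ctr[1]=2
Ev 5: PC=1 idx=1 pred=T actual=T -> ctr[1]=3
Ev 6: PC=3 idx=1 pred=T actual=N -> ctr[1]=2
Ev 7: PC=1 idx=1 pred=T actual=T -> ctr[1]=3
Ev 8: PC=3 idx=1 pred=T actual=N -> ctr[1]=2
Ev 9: PC=1 idx=1 pred=T actual=T -> ctr[1]=3
Ev 10: PC=1 idx=1 pred=T actual=T -> ctr[1]=3
Ev 11: PC=1 idx=1 pred=T actual=T -> ctr[1]=3
Ev 12: PC=1 idx=1 pred=T actual=T -> ctr[1]=3
Ev 13: PC=3 idx=1 pred=T actual=N -> ctr[1]=2

Answer: 1 2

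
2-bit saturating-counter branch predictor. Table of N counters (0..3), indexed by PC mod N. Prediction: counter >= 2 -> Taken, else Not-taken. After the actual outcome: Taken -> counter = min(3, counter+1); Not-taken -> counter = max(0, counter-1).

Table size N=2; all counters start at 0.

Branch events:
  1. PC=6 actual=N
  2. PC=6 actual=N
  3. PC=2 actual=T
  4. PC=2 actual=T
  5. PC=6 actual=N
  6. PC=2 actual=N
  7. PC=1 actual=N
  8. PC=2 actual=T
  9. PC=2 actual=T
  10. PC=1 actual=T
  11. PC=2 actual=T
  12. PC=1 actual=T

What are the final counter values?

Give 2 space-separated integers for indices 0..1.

Ev 1: PC=6 idx=0 pred=N actual=N -> ctr[0]=0
Ev 2: PC=6 idx=0 pred=N actual=N -> ctr[0]=0
Ev 3: PC=2 idx=0 pred=N actual=T -> ctr[0]=1
Ev 4: PC=2 idx=0 pred=N actual=T -> ctr[0]=2
Ev 5: PC=6 idx=0 pred=T actual=N -> ctr[0]=1
Ev 6: PC=2 idx=0 pred=N actual=N -> ctr[0]=0
Ev 7: PC=1 idx=1 pred=N actual=N -> ctr[1]=0
Ev 8: PC=2 idx=0 pred=N actual=T -> ctr[0]=1
Ev 9: PC=2 idx=0 pred=N actual=T -> ctr[0]=2
Ev 10: PC=1 idx=1 pred=N actual=T -> ctr[1]=1
Ev 11: PC=2 idx=0 pred=T actual=T -> ctr[0]=3
Ev 12: PC=1 idx=1 pred=N actual=T -> ctr[1]=2

Answer: 3 2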